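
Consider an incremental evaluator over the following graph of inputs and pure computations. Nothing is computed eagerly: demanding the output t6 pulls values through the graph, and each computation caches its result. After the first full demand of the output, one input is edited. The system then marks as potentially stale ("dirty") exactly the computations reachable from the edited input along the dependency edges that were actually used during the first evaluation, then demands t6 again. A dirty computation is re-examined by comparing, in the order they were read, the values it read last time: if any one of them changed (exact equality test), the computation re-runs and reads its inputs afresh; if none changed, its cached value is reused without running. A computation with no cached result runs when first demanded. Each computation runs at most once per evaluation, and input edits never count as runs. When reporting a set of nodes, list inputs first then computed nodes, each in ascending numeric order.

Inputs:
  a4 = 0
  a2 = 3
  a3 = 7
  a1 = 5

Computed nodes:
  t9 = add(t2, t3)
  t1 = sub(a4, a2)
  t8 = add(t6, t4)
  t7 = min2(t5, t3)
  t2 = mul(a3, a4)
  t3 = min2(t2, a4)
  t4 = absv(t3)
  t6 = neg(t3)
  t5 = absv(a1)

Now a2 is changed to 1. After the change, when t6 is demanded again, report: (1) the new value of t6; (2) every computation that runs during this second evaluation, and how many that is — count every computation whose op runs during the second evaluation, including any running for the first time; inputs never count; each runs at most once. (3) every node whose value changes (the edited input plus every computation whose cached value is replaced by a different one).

t6 now evaluates to 0.
Run set: none (0 run).
Changed values: a2.
The important point: nothing the output needs ever reads a2, so the edit is invisible to it.

Initial pass — values computed on the first demand:
  t2 = mul(7, 0) = 0
  t3 = min2(0, 0) = 0
  t6 = neg(0) = 0

Second demand — change propagation:
  no demanded computation ever read a2, so the edit dirties nothing and nothing runs.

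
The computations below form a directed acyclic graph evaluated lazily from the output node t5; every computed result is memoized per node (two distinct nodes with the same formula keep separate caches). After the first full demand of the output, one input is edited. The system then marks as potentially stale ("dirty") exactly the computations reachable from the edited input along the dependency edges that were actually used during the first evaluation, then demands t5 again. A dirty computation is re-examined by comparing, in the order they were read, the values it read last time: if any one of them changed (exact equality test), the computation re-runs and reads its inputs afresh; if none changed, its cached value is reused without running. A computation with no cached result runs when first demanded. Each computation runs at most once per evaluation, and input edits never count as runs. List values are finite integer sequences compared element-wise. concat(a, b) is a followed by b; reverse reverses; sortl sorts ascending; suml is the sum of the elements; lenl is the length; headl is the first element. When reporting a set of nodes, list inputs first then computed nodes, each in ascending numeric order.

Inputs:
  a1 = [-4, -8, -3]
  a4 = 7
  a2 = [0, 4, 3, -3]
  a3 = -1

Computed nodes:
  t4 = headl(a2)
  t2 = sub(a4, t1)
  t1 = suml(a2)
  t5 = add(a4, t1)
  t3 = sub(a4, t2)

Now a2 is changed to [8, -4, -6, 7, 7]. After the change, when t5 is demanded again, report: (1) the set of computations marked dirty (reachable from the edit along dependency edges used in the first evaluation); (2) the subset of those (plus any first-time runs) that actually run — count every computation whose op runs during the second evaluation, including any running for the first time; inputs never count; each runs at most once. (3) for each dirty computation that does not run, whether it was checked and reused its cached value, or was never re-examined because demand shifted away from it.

The edit dirties: t1, t5.
2 computations run: t1, t5.
No dirty computation escaped a run.

First demand of the output computes:
  t1 = suml([0, 4, 3, -3]) = 4
  t5 = add(7, 4) = 11

After the edit, cleaning proceeds:
  t1: a read changed (a2 [0, 4, 3, -3]->[8, -4, -6, 7, 7]) — executes, giving 12.
  t5: a read changed (t1 4->12) — executes, giving 19.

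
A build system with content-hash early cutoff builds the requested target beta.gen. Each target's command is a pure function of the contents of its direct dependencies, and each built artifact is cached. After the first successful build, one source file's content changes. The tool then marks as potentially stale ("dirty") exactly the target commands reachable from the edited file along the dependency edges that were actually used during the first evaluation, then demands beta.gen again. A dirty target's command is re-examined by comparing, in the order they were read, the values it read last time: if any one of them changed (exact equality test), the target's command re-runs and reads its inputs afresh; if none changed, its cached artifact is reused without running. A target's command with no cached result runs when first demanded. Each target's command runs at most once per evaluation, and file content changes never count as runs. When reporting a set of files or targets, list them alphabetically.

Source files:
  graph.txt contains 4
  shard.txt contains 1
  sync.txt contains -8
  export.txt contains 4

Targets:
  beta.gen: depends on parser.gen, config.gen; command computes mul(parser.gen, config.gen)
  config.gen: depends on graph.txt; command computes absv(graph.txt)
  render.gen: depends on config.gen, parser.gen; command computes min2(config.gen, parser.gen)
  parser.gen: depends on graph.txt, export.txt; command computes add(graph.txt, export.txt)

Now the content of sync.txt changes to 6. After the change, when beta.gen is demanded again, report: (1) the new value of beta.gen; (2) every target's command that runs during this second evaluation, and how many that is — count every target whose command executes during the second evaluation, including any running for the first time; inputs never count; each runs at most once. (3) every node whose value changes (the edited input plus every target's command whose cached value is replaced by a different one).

First evaluation (everything demanded from the output):
  config.gen = absv(4) = 4
  parser.gen = add(4, 4) = 8
  beta.gen = mul(8, 4) = 32

Propagation after the edit:
  sync.txt feeds no computation that the output demands — nothing is marked dirty and nothing runs.

Key observation: sync.txt is never demanded by the output, so the edit triggers no recomputation at all.

New value of beta.gen: 32.
Target commands that run: none — 0 in total.
Values that change: sync.txt.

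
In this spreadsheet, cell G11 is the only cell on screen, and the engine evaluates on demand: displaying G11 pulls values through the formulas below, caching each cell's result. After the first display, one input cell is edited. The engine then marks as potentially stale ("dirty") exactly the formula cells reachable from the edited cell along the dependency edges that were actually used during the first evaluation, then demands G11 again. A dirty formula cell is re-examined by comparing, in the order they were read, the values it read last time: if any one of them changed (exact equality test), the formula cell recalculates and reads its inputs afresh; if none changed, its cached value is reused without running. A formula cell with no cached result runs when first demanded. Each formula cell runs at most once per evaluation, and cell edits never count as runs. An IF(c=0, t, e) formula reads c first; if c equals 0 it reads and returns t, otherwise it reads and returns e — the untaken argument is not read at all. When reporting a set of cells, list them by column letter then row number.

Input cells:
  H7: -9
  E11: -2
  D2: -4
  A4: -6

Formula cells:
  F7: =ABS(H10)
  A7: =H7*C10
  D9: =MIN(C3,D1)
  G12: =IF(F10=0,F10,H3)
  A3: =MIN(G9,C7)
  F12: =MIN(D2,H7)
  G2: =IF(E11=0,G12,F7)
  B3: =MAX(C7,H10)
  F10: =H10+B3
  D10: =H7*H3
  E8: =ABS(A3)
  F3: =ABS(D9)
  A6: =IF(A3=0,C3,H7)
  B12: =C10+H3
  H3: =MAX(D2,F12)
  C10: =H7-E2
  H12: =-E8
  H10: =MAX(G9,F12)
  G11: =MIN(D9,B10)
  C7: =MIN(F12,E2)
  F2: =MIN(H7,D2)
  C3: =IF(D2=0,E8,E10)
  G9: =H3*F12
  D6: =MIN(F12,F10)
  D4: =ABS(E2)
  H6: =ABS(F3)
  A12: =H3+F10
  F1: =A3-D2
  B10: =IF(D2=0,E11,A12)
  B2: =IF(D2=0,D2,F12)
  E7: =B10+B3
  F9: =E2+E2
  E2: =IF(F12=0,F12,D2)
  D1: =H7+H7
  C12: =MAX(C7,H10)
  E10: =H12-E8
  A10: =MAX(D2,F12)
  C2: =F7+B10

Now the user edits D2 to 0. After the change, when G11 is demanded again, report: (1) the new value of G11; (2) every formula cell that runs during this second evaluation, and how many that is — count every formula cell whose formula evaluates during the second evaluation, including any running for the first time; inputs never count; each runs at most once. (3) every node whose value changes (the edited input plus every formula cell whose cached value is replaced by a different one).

G11 now evaluates to -18.
Run set: A3, B10, C3, C7, D9, E2, F12, G9, G11, H3 (10 run).
Changed values: B10, C3, D2, E2, G9, H3.
The important point: the flipped condition redirects demand; A12, B3, E10, F10, H10, H12 are left stale, never re-checked.

Initial pass — values computed on the first demand:
  D1 = -9 + -9 = -18
  F12 = MIN(-4, -9) = -9
  E2 = IF(F12=0: F12=-9 -> else branch D2) = -4
  C7 = MIN(-9, -4) = -9
  H3 = MAX(-4, -9) = -4
  G9 = -4 * -9 = 36
  A3 = MIN(36, -9) = -9
  E8 = ABS(-9) = 9
  H10 = MAX(36, -9) = 36
  B3 = MAX(-9, 36) = 36
  F10 = 36 + 36 = 72
  A12 = -4 + 72 = 68
  B10 = IF(D2=0: D2=-4 -> else branch A12) = 68
  H12 = -(9) = -9
  E10 = -9 - 9 = -18
  C3 = IF(D2=0: D2=-4 -> else branch E10) = -18
  D9 = MIN(-18, -18) = -18
  G11 = MIN(-18, 68) = -18

Second demand — change propagation:
  F12: re-runs because D2 -4->0; new result -9 (unchanged).
  E2: re-runs because D2 -4->0; new result 0.
  C7: re-runs because E2 -4->0; new result -9 (unchanged).
  H3: re-runs because D2 -4->0; new result 0.
  G9: re-runs because H3 -4->0; new result 0.
  A3: re-runs because G9 36->0; new result -9 (unchanged).
  E8: re-examined; everything it read last time is the same (A3 unchanged) — cache 9 kept, no run.
  H10: dirty yet unreached — the second evaluation never asks for it.
  B3: dirty yet unreached — the second evaluation never asks for it.
  F10: dirty yet unreached — the second evaluation never asks for it.
  A12: dirty yet unreached — the second evaluation never asks for it.
  B10: re-runs because D2 -4->0; new result -2.
  H12: dirty yet unreached — the second evaluation never asks for it.
  E10: dirty yet unreached — the second evaluation never asks for it.
  C3: re-runs because D2 -4->0; new result 9.
  D9: re-runs because C3 -18->9; new result -18 (unchanged).
  G11: re-runs because B10 68->-2; new result -18 (unchanged).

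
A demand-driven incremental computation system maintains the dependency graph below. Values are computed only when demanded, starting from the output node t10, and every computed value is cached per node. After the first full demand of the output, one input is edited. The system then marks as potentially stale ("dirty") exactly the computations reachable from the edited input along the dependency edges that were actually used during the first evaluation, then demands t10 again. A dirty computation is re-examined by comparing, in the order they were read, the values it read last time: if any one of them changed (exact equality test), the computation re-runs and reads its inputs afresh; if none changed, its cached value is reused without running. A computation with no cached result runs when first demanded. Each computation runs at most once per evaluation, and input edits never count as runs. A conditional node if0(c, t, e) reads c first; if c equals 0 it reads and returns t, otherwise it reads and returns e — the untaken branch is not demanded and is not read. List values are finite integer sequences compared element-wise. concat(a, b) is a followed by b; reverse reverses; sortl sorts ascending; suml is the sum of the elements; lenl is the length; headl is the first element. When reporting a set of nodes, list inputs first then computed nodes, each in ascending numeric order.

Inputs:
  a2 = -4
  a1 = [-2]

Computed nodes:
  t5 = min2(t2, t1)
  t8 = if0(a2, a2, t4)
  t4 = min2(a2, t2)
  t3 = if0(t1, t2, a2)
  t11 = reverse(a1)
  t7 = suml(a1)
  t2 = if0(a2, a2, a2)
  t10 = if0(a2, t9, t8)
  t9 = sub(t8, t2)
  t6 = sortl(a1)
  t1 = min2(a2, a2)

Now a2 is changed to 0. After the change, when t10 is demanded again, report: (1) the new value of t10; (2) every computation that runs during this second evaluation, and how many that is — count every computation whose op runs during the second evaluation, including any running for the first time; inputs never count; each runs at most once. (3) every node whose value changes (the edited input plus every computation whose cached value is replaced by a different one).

New value of t10: 0.
Computations that run: t2, t8, t9, t10 — 4 in total.
Values that change: a2, t2, t8, t10.
Key observation: a condition flipped, so demand moved to the other branch — t4 is never re-examined.

First evaluation (everything demanded from the output):
  t2 = if0(a2=-4 -> else branch a2) = -4
  t4 = min2(-4, -4) = -4
  t8 = if0(a2=-4 -> else branch t4) = -4
  t10 = if0(a2=-4 -> else branch t8) = -4

Propagation after the edit:
  t2: runs — a2 -4->0; a2 -4->0; result 0.
  t4: marked dirty but never re-examined — demand shifted away from it.
  t8: runs — a2 -4->0; result 0.
  t9: demanded for the first time — runs, produces 0.
  t10: runs — a2 -4->0; t8 -4->0; result 0.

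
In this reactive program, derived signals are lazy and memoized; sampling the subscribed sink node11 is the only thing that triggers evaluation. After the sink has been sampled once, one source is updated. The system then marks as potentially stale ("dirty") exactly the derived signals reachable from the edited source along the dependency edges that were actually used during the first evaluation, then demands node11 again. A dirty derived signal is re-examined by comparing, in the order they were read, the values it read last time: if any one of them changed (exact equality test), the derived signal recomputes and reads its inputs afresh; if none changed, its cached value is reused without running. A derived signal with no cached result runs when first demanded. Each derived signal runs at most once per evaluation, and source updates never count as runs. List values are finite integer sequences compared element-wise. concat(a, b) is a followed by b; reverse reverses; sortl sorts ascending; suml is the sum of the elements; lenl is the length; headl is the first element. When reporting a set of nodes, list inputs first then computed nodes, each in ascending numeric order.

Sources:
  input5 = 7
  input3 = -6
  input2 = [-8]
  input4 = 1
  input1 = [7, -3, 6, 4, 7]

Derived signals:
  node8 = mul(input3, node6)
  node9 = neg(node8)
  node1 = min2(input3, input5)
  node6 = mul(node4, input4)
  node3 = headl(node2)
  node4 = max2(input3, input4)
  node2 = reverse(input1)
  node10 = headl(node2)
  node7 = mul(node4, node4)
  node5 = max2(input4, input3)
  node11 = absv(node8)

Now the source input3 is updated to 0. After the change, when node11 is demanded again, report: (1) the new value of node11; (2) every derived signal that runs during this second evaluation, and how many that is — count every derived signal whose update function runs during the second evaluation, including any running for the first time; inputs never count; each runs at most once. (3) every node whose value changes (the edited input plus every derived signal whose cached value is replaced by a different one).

Demanding node11 again yields 0.
3 derived signals run: node4, node8, node11.
The nodes whose values change: input3, node8, node11.
Note where the cutoff bites: node6 is checked, finds nothing changed, and keeps its cache.

First demand of the output computes:
  node4 = max2(-6, 1) = 1
  node6 = mul(1, 1) = 1
  node8 = mul(-6, 1) = -6
  node11 = absv(-6) = 6

After the edit, cleaning proceeds:
  node4: a read changed (input3 -6->0) — executes, giving 1 — identical to its old value.
  node6: dirty, but its reads are unchanged (node4 unchanged, input4 unchanged); cached 1 stands.
  node8: a read changed (input3 -6->0) — executes, giving 0.
  node11: a read changed (node8 -6->0) — executes, giving 0.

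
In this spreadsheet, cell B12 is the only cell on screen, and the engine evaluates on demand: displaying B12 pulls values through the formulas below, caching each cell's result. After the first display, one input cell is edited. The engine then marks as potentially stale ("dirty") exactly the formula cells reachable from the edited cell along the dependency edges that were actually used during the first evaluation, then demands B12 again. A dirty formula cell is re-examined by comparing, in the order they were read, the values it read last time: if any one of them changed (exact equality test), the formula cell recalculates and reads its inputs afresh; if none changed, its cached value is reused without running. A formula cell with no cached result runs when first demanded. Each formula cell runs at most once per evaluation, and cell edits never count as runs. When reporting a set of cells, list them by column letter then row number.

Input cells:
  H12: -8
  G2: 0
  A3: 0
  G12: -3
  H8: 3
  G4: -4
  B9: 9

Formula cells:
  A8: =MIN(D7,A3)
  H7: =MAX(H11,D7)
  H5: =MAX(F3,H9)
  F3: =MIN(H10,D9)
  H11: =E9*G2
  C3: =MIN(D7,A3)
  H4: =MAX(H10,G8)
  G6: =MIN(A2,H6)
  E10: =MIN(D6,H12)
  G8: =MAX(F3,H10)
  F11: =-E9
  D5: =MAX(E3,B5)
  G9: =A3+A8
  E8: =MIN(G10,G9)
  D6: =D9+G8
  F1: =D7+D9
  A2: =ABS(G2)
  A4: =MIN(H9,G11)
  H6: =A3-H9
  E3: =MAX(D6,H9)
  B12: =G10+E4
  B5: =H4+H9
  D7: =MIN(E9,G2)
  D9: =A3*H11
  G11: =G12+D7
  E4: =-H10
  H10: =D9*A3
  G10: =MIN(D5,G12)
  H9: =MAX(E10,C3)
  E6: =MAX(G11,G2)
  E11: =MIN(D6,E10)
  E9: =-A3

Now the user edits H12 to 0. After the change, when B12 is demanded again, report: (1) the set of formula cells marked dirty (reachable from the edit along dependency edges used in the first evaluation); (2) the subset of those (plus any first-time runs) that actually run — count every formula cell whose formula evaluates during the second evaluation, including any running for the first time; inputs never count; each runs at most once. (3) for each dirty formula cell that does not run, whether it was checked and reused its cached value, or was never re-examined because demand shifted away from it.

Dirty set: B5, B12, D5, E3, E10, G10, H9.
Run set: E10, H9 (2 run).
Re-examined without running (cache reused): B5, B12, D5, E3, G10.
The important point: H9 recomputes to an identical value, and the output ends up unchanged.

Initial pass — values computed on the first demand:
  E9 = -(0) = 0
  D7 = MIN(0, 0) = 0
  C3 = MIN(0, 0) = 0
  H11 = 0 * 0 = 0
  D9 = 0 * 0 = 0
  H10 = 0 * 0 = 0
  E4 = -(0) = 0
  F3 = MIN(0, 0) = 0
  G8 = MAX(0, 0) = 0
  D6 = 0 + 0 = 0
  E10 = MIN(0, -8) = -8
  H4 = MAX(0, 0) = 0
  H9 = MAX(-8, 0) = 0
  B5 = 0 + 0 = 0
  E3 = MAX(0, 0) = 0
  D5 = MAX(0, 0) = 0
  G10 = MIN(0, -3) = -3
  B12 = -3 + 0 = -3

Second demand — change propagation:
  E10: re-runs because H12 -8->0; new result 0.
  H9: re-runs because E10 -8->0; new result 0 (unchanged).
  B5: re-examined; everything it read last time is the same (H4 unchanged, H9 unchanged) — cache 0 kept, no run.
  E3: re-examined; everything it read last time is the same (D6 unchanged, H9 unchanged) — cache 0 kept, no run.
  D5: re-examined; everything it read last time is the same (E3 unchanged, B5 unchanged) — cache 0 kept, no run.
  G10: re-examined; everything it read last time is the same (D5 unchanged, G12 unchanged) — cache -3 kept, no run.
  B12: re-examined; everything it read last time is the same (G10 unchanged, E4 unchanged) — cache -3 kept, no run.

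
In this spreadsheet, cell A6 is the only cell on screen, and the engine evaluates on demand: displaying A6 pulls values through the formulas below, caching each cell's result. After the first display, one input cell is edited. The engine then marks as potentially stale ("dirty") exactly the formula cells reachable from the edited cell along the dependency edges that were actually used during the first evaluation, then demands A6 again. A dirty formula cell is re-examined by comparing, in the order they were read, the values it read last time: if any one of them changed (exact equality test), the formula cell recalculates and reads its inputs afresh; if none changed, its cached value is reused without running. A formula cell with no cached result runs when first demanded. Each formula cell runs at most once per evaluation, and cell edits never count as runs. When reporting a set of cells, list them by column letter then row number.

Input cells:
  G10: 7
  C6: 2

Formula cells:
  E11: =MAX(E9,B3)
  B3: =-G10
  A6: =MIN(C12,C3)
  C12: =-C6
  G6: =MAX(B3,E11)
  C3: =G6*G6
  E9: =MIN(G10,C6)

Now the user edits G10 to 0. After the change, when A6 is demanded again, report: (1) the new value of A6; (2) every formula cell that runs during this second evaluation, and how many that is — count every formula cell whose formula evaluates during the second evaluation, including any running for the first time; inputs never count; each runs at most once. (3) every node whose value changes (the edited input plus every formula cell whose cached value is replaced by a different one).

A6 now evaluates to -2.
Run set: A6, B3, C3, E9, E11, G6 (6 run).
Changed values: B3, C3, E9, E11, G6, G10.

Initial pass — values computed on the first demand:
  B3 = -(7) = -7
  C12 = -(2) = -2
  E9 = MIN(7, 2) = 2
  E11 = MAX(2, -7) = 2
  G6 = MAX(-7, 2) = 2
  C3 = 2 * 2 = 4
  A6 = MIN(-2, 4) = -2

Second demand — change propagation:
  B3: re-runs because G10 7->0; new result 0.
  E9: re-runs because G10 7->0; new result 0.
  E11: re-runs because E9 2->0; B3 -7->0; new result 0.
  G6: re-runs because B3 -7->0; E11 2->0; new result 0.
  C3: re-runs because G6 2->0; G6 2->0; new result 0.
  A6: re-runs because C3 4->0; new result -2 (unchanged).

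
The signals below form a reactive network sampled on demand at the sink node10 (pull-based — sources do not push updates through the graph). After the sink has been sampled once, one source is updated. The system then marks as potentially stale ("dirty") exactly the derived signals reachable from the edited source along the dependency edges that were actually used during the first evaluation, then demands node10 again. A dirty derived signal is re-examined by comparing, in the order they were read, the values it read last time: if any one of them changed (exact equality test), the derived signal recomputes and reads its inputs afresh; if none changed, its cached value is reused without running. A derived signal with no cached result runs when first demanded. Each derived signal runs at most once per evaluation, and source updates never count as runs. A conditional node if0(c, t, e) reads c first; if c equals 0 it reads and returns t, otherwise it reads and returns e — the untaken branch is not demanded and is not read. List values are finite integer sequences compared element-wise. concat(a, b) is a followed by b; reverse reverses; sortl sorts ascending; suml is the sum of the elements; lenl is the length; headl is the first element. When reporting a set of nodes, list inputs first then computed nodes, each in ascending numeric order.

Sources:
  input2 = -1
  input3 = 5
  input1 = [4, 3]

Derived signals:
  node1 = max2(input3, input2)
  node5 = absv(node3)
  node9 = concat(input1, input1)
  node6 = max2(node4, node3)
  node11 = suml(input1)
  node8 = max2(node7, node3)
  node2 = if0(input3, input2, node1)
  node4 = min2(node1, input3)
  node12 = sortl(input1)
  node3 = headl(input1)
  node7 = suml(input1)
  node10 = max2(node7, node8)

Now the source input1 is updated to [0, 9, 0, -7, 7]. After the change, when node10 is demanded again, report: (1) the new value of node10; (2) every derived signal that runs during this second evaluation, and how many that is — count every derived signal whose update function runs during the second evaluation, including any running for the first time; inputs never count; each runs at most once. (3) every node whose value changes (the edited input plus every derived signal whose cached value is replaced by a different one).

Initial pass — values computed on the first demand:
  node3 = headl([4, 3]) = 4
  node7 = suml([4, 3]) = 7
  node8 = max2(7, 4) = 7
  node10 = max2(7, 7) = 7

Second demand — change propagation:
  node3: re-runs because input1 [4, 3]->[0, 9, 0, -7, 7]; new result 0.
  node7: re-runs because input1 [4, 3]->[0, 9, 0, -7, 7]; new result 9.
  node8: re-runs because node7 7->9; node3 4->0; new result 9.
  node10: re-runs because node7 7->9; node8 7->9; new result 9.

node10 now evaluates to 9.
Run set: node3, node7, node8, node10 (4 run).
Changed values: input1, node3, node7, node8, node10.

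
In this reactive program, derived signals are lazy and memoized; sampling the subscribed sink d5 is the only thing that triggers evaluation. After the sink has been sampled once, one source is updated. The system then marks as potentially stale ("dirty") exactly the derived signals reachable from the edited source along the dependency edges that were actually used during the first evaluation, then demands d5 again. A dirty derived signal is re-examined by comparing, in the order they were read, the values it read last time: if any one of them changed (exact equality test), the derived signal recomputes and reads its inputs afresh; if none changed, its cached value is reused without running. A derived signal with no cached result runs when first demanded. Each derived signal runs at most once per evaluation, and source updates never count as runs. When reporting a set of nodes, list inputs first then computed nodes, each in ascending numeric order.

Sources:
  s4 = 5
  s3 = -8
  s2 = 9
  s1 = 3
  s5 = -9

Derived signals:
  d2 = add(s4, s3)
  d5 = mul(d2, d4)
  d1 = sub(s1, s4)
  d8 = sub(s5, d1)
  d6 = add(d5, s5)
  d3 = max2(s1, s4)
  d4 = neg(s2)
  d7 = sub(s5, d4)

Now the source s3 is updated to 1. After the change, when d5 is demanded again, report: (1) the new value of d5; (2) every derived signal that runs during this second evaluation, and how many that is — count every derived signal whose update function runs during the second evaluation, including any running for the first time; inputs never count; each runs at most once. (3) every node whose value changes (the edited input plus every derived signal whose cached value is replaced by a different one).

Demanding d5 again yields -54.
2 derived signals run: d2, d5.
The nodes whose values change: s3, d2, d5.

First demand of the output computes:
  d2 = add(5, -8) = -3
  d4 = neg(9) = -9
  d5 = mul(-3, -9) = 27

After the edit, cleaning proceeds:
  d2: a read changed (s3 -8->1) — executes, giving 6.
  d5: a read changed (d2 -3->6) — executes, giving -54.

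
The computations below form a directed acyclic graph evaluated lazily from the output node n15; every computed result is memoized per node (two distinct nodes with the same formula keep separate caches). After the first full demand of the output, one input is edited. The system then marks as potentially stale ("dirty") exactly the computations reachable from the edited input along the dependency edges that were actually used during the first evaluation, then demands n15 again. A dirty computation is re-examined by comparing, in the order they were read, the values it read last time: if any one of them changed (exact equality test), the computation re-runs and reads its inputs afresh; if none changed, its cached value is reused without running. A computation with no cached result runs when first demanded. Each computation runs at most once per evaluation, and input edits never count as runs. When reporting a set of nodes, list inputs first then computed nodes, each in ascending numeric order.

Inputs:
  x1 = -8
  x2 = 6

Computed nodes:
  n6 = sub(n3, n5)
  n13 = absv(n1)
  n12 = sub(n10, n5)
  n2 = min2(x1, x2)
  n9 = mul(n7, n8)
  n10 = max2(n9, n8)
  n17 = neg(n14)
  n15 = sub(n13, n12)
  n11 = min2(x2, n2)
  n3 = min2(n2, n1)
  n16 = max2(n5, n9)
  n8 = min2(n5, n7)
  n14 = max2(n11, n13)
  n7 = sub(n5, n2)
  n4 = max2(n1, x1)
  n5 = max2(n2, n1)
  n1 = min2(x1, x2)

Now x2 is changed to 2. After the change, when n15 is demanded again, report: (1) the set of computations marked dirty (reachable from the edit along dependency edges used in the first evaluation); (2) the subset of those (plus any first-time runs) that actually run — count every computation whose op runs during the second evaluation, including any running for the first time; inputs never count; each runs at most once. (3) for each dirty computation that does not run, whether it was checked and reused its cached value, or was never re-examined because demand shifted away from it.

The edit dirties: n1, n2, n5, n7, n8, n9, n10, n12, n13, n15.
2 computations run: n1, n2.
Cache hits after checking: n5, n7, n8, n9, n10, n12, n13, n15.
Note where the cutoff bites: n5 is checked, finds nothing changed, and keeps its cache.

First demand of the output computes:
  n1 = min2(-8, 6) = -8
  n2 = min2(-8, 6) = -8
  n5 = max2(-8, -8) = -8
  n7 = sub(-8, -8) = 0
  n8 = min2(-8, 0) = -8
  n9 = mul(0, -8) = 0
  n10 = max2(0, -8) = 0
  n12 = sub(0, -8) = 8
  n13 = absv(-8) = 8
  n15 = sub(8, 8) = 0

After the edit, cleaning proceeds:
  n1: a read changed (x2 6->2) — executes, giving -8 — identical to its old value.
  n2: a read changed (x2 6->2) — executes, giving -8 — identical to its old value.
  n5: dirty, but its reads are unchanged (n2 unchanged, n1 unchanged); cached -8 stands.
  n7: dirty, but its reads are unchanged (n5 unchanged, n2 unchanged); cached 0 stands.
  n8: dirty, but its reads are unchanged (n5 unchanged, n7 unchanged); cached -8 stands.
  n9: dirty, but its reads are unchanged (n7 unchanged, n8 unchanged); cached 0 stands.
  n10: dirty, but its reads are unchanged (n9 unchanged, n8 unchanged); cached 0 stands.
  n12: dirty, but its reads are unchanged (n10 unchanged, n5 unchanged); cached 8 stands.
  n13: dirty, but its reads are unchanged (n1 unchanged); cached 8 stands.
  n15: dirty, but its reads are unchanged (n13 unchanged, n12 unchanged); cached 0 stands.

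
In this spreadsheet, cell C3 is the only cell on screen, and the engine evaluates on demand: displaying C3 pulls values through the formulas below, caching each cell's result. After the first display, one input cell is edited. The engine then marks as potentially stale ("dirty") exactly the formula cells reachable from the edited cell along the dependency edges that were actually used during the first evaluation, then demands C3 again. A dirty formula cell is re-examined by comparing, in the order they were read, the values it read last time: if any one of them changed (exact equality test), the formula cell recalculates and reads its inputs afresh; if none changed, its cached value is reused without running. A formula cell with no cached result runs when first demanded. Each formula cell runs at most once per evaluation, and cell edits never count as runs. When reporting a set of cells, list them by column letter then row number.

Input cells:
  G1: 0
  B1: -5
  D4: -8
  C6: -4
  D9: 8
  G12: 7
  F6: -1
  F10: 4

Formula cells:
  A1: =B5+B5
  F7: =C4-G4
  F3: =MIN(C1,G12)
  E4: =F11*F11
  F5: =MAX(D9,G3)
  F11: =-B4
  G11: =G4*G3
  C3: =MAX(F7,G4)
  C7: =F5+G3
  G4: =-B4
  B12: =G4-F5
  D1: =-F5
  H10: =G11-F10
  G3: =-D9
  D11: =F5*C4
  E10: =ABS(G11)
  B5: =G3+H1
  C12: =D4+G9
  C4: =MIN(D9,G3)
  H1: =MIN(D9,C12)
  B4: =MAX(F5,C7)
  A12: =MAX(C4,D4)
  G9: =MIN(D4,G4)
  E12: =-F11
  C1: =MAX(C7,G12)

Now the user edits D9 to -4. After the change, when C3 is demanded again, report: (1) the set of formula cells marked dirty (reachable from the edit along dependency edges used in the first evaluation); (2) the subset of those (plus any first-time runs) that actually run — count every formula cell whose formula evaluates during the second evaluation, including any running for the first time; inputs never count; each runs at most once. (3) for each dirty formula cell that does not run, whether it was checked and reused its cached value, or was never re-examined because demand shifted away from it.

Dirty set: B4, C3, C4, C7, F5, F7, G3, G4.
Run set: B4, C3, C4, C7, F5, F7, G3 (7 run).
Re-examined without running (cache reused): G4.
The important point: at G4 every value read last time is unchanged, so the dirty flag clears without a run.

Initial pass — values computed on the first demand:
  G3 = -(8) = -8
  C4 = MIN(8, -8) = -8
  F5 = MAX(8, -8) = 8
  C7 = 8 + -8 = 0
  B4 = MAX(8, 0) = 8
  G4 = -(8) = -8
  F7 = -8 - -8 = 0
  C3 = MAX(0, -8) = 0

Second demand — change propagation:
  G3: re-runs because D9 8->-4; new result 4.
  C4: re-runs because D9 8->-4; G3 -8->4; new result -4.
  F5: re-runs because D9 8->-4; G3 -8->4; new result 4.
  C7: re-runs because F5 8->4; G3 -8->4; new result 8.
  B4: re-runs because F5 8->4; C7 0->8; new result 8 (unchanged).
  G4: re-examined; everything it read last time is the same (B4 unchanged) — cache -8 kept, no run.
  F7: re-runs because C4 -8->-4; new result 4.
  C3: re-runs because F7 0->4; new result 4.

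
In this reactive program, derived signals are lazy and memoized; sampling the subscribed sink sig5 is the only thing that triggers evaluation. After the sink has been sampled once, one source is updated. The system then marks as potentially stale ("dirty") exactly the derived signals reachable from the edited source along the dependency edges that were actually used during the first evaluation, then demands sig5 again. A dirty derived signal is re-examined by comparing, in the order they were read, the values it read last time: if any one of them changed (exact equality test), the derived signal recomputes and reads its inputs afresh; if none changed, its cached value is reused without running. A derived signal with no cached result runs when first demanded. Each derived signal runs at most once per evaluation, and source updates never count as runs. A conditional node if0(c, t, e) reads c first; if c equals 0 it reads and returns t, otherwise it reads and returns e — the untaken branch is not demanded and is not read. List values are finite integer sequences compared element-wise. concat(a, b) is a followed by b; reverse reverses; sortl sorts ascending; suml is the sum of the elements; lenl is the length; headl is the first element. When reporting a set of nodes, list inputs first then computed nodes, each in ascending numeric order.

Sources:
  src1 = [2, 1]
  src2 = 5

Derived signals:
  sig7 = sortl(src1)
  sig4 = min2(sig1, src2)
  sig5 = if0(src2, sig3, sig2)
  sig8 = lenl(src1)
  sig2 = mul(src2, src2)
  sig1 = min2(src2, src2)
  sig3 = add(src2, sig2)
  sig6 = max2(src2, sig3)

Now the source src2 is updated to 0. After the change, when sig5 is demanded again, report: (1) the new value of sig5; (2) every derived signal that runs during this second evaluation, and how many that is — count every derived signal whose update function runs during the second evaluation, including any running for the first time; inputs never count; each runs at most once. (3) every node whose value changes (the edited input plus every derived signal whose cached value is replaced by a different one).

Demanding sig5 again yields 0.
3 derived signals run: sig2, sig3, sig5.
The nodes whose values change: src2, sig2, sig5.
Note the branch switch — sig3 had no cache and runs now for the first time.

First demand of the output computes:
  sig2 = mul(5, 5) = 25
  sig5 = if0(src2=5 -> else branch sig2) = 25

After the edit, cleaning proceeds:
  sig2: a read changed (src2 5->0; src2 5->0) — executes, giving 0.
  sig3: had never run; runs now, result 0.
  sig5: a read changed (src2 5->0; sig2 25->0) — executes, giving 0.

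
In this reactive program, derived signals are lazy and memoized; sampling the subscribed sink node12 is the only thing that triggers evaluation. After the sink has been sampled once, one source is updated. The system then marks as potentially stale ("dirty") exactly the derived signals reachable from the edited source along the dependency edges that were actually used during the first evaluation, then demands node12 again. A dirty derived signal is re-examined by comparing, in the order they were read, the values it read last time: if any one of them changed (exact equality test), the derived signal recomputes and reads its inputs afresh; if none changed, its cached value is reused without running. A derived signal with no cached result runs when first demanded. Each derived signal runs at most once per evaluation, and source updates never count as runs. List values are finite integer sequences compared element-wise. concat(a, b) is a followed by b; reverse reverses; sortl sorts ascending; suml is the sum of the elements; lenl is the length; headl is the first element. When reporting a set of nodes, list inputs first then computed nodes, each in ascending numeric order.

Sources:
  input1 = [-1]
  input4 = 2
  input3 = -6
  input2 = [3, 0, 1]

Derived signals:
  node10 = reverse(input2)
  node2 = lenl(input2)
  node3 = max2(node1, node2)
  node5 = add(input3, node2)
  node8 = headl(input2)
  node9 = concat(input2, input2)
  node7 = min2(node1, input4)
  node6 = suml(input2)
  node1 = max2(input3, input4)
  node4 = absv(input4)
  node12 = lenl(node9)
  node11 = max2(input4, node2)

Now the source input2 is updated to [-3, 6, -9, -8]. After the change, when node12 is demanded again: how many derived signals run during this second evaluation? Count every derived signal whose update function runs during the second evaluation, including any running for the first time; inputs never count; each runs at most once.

2 derived signals run: node9, node12.

First demand of the output computes:
  node9 = concat([3, 0, 1], [3, 0, 1]) = [3, 0, 1, 3, 0, 1]
  node12 = lenl([3, 0, 1, 3, 0, 1]) = 6

After the edit, cleaning proceeds:
  node9: a read changed (input2 [3, 0, 1]->[-3, 6, -9, -8]; input2 [3, 0, 1]->[-3, 6, -9, -8]) — executes, giving [-3, 6, -9, -8, -3, 6, -9, -8].
  node12: a read changed (node9 [3, 0, 1, 3, 0, 1]->[-3, 6, -9, -8, -3, 6, -9, -8]) — executes, giving 8.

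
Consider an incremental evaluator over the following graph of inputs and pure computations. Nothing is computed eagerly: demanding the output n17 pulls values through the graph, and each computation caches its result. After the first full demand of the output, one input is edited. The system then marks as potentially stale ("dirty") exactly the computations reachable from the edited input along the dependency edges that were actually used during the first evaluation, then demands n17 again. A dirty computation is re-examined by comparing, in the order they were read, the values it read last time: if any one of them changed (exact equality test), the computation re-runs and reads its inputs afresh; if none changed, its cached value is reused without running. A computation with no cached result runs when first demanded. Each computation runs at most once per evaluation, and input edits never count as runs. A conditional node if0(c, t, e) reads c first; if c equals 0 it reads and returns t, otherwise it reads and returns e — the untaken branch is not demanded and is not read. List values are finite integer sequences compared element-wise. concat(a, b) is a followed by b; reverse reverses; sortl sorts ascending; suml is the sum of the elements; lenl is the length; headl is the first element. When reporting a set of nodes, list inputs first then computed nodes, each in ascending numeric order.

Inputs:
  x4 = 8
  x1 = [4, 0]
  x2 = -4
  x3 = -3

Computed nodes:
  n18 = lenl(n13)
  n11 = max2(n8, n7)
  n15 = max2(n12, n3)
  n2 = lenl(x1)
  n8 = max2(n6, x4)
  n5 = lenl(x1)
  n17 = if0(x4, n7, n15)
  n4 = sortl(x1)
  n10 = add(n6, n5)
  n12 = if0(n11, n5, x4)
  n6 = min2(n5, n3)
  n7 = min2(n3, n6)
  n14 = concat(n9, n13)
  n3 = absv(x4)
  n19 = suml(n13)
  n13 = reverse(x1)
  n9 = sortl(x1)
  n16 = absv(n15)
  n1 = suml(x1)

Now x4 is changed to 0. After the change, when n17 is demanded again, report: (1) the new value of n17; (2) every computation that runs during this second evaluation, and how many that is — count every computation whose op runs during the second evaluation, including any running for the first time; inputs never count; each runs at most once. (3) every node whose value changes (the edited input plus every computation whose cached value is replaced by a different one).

n17 now evaluates to 0.
Run set: n3, n6, n7, n17 (4 run).
Changed values: x4, n3, n6, n7, n17.
The important point: the flipped condition redirects demand; n8, n11, n12, n15 are left stale, never re-checked.

Initial pass — values computed on the first demand:
  n3 = absv(8) = 8
  n5 = lenl([4, 0]) = 2
  n6 = min2(2, 8) = 2
  n7 = min2(8, 2) = 2
  n8 = max2(2, 8) = 8
  n11 = max2(8, 2) = 8
  n12 = if0(n11=8 -> else branch x4) = 8
  n15 = max2(8, 8) = 8
  n17 = if0(x4=8 -> else branch n15) = 8

Second demand — change propagation:
  n3: re-runs because x4 8->0; new result 0.
  n6: re-runs because n3 8->0; new result 0.
  n7: re-runs because n3 8->0; n6 2->0; new result 0.
  n8: dirty yet unreached — the second evaluation never asks for it.
  n11: dirty yet unreached — the second evaluation never asks for it.
  n12: dirty yet unreached — the second evaluation never asks for it.
  n15: dirty yet unreached — the second evaluation never asks for it.
  n17: re-runs because x4 8->0; new result 0.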